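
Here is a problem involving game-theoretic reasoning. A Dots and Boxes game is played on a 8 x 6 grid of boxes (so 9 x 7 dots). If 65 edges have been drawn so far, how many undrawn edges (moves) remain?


Grid: 8 x 6 boxes, i.e. 9 rows and 7 columns of dots.
Horizontal edges: (rows + 1) * cols = 9 * 6 = 54
Vertical edges: rows * (cols + 1) = 8 * 7 = 56
Total edges: 54 + 56 = 110
Edges drawn: 65
Remaining: 110 - 65 = 45

45


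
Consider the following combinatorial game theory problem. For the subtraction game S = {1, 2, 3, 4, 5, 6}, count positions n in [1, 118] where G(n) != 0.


Subtraction set S = {1, 2, 3, 4, 5, 6}, so G(n) = n mod 7.
G(n) = 0 when n is a multiple of 7.
Multiples of 7 in [1, 118]: 16
N-positions (nonzero Grundy) = 118 - 16 = 102

102


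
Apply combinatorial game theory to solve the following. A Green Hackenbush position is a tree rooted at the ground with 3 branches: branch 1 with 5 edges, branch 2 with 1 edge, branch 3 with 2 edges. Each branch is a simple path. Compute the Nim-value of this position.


The tree has 3 branches from the ground vertex.
In Green Hackenbush, the Nim-value of a simple path of length k is k.
Branch 1: length 5, Nim-value = 5
Branch 2: length 1, Nim-value = 1
Branch 3: length 2, Nim-value = 2
Total Nim-value = XOR of all branch values:
0 XOR 5 = 5
5 XOR 1 = 4
4 XOR 2 = 6
Nim-value of the tree = 6

6


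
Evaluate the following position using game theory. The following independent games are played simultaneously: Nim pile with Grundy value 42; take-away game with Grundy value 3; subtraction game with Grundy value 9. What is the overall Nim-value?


By the Sprague-Grundy theorem, the Grundy value of a sum of games is the XOR of individual Grundy values.
Nim pile: Grundy value = 42. Running XOR: 0 XOR 42 = 42
take-away game: Grundy value = 3. Running XOR: 42 XOR 3 = 41
subtraction game: Grundy value = 9. Running XOR: 41 XOR 9 = 32
The combined Grundy value is 32.

32


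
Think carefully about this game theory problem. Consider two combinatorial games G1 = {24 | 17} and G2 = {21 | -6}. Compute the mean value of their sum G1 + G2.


G1 = {24 | 17}, G2 = {21 | -6}
Each is a switch {a | b} with numbers a > b; its mean value is (a + b)/2, and mean value is additive over game sums: m(G1 + G2) = m(G1) + m(G2).
Mean of G1 = (24 + (17))/2 = 41/2 = 41/2
Mean of G2 = (21 + (-6))/2 = 15/2 = 15/2
Mean of G1 + G2 = 41/2 + 15/2 = 28

28


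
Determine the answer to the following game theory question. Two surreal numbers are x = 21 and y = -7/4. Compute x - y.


x = 21, y = -7/4
Converting to common denominator: 4
x = 84/4, y = -7/4
x - y = 21 - -7/4 = 91/4

91/4


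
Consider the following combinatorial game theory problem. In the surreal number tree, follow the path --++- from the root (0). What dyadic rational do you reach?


Sign expansion: --++-
Rule: track bounds (lo, hi), initially (-inf, +inf). On '+', the current value becomes lo and we move to the simplest number in (value, hi): value + 1 if hi = +inf, otherwise the midpoint (value + hi)/2. On '-', the current value becomes hi and we move to value - 1 if lo = -inf, otherwise the midpoint (lo + value)/2.
Start at 0.
Step 1: sign = -, move left. Bounds: (-inf, 0). Value = -1
Step 2: sign = -, move left. Bounds: (-inf, -1). Value = -2
Step 3: sign = +, move right. Bounds: (-2, -1). Value = -3/2
Step 4: sign = +, move right. Bounds: (-3/2, -1). Value = -5/4
Step 5: sign = -, move left. Bounds: (-3/2, -5/4). Value = -11/8
The surreal number with sign expansion --++- is -11/8.

-11/8


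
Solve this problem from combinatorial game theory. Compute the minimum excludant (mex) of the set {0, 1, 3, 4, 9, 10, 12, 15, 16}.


Set = {0, 1, 3, 4, 9, 10, 12, 15, 16}
0 is in the set.
1 is in the set.
2 is NOT in the set. This is the mex.
mex = 2

2


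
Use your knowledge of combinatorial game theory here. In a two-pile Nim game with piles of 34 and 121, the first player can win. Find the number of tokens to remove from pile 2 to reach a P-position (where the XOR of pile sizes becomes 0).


Piles: 34 and 121
Current XOR: 34 XOR 121 = 91 (non-zero, so this is an N-position).
To make the XOR zero, we need to find a move that balances the piles.
For pile 2 (size 121): target = 121 XOR 91 = 34
We reduce pile 2 from 121 to 34.
Tokens removed: 121 - 34 = 87
Verification: 34 XOR 34 = 0

87


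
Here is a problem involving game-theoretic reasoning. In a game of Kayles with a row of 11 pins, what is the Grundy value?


Kayles: a move removes 1 or 2 adjacent pins from a contiguous row.
Removing pins from a row of k leaves two independent rows (a, b) with a + b = k - 1 (one pin) or a + b = k - 2 (two pins); an end removal gives a = 0.
By Sprague-Grundy, G(k) = mex{ G(a) XOR G(b) } over all these splits. G(0) = 0.
G(1): splits (0,0):0^0=0 -> mex({0}) = 1
G(2): splits (0,1):0^1=1 (0,0):0^0=0 -> mex({0, 1}) = 2
G(3): splits (0,2):0^2=2 (1,1):1^1=0 (0,1):0^1=1 -> mex({0, 1, 2}) = 3
G(4): splits (0,3):0^3=3 (1,2):1^2=3 (0,2):0^2=2 (1,1):1^1=0 -> mex({0, 2, 3}) = 1
G(5): splits (0,4):0^1=1 (1,3):1^3=2 (2,2):2^2=0 (0,3):0^3=3 (1,2):1^2=3 -> mex({0, 1, 2, 3}) = 4
G(6) = mex({0, 1, 2, 4}) = 3
G(7) = mex({0, 1, 3, 4, 5}) = 2
G(8) = mex({0, 2, 3, 5, 6}) = 1
G(9) = mex({0, 1, 2, 3, 6, 7}) = 4
G(10) = mex({0, 1, 3, 4, 5, 7}) = 2
G(11) = mex({0, 1, 2, 3, 4, 5}) = 6
Therefore G(11) = 6.

6


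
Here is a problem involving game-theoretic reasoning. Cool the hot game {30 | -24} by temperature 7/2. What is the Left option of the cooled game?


Original game: {30 | -24} (a switch {a | b} with a > b).
Cooling by t (for t below the temperature (a - b)/2 = 27) taxes each move by t: {a | b} cooled by t is {a - t | b + t}.
Cooling amount: t = 7/2
Cooled Left option: 30 - 7/2 = 53/2
Cooled Right option: -24 + 7/2 = -41/2
Cooled game: {53/2 | -41/2}
Left option = 53/2

53/2


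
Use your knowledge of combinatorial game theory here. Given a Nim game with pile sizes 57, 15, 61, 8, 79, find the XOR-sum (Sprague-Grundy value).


We need the XOR (exclusive or) of all pile sizes.
After XOR-ing pile 1 (size 57): 0 XOR 57 = 57
After XOR-ing pile 2 (size 15): 57 XOR 15 = 54
After XOR-ing pile 3 (size 61): 54 XOR 61 = 11
After XOR-ing pile 4 (size 8): 11 XOR 8 = 3
After XOR-ing pile 5 (size 79): 3 XOR 79 = 76
The Nim-value of this position is 76.

76


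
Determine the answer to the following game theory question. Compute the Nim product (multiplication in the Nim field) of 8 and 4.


Nim multiplication is bilinear over XOR: (u XOR v) * w = (u*w) XOR (v*w).
So we split each operand into its bit components and XOR the pairwise Nim products.
8 = 8 (as XOR of powers of 2).
4 = 4 (as XOR of powers of 2).
Using the standard Nim-product table on single bits:
  2*2 = 3,   2*4 = 8,   2*8 = 12,
  4*4 = 6,   4*8 = 11,  8*8 = 13,
and  1*x = x (identity), k*l = l*k (commutative).
Pairwise Nim products:
  8 * 4 = 11
XOR them: 11 = 11.
Result: 8 * 4 = 11 (in Nim).

11


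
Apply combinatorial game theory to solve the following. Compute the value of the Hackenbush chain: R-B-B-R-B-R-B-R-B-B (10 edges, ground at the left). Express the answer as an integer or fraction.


Edges (from ground): R-B-B-R-B-R-B-R-B-B
By Berlekamp's sign-expansion rule, a Blue-Red Hackenbush stalk has the value of the surreal number whose sign sequence is the edge sequence with B -> + and R -> -.
Sign sequence: -++-+-+-++
Trace the sign expansion in the surreal number tree, starting from 0:
Edge 1: R (sign -) -> bounds (-inf, 0), value = -1
Edge 2: B (sign +) -> bounds (-1, 0), value = -1/2
Edge 3: B (sign +) -> bounds (-1/2, 0), value = -1/4
Edge 4: R (sign -) -> bounds (-1/2, -1/4), value = -3/8
Edge 5: B (sign +) -> bounds (-3/8, -1/4), value = -5/16
Edge 6: R (sign -) -> bounds (-3/8, -5/16), value = -11/32
Edge 7: B (sign +) -> bounds (-11/32, -5/16), value = -21/64
Edge 8: R (sign -) -> bounds (-11/32, -21/64), value = -43/128
Edge 9: B (sign +) -> bounds (-43/128, -21/64), value = -85/256
Edge 10: B (sign +) -> bounds (-85/256, -21/64), value = -169/512
Game value = -169/512

-169/512


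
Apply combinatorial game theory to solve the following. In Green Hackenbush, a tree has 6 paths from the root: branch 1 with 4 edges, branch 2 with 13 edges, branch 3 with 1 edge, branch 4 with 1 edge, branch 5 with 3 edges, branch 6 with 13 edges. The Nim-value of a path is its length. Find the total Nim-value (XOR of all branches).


The tree has 6 branches from the ground vertex.
In Green Hackenbush, the Nim-value of a simple path of length k is k.
Branch 1: length 4, Nim-value = 4
Branch 2: length 13, Nim-value = 13
Branch 3: length 1, Nim-value = 1
Branch 4: length 1, Nim-value = 1
Branch 5: length 3, Nim-value = 3
Branch 6: length 13, Nim-value = 13
Total Nim-value = XOR of all branch values:
0 XOR 4 = 4
4 XOR 13 = 9
9 XOR 1 = 8
8 XOR 1 = 9
9 XOR 3 = 10
10 XOR 13 = 7
Nim-value of the tree = 7

7


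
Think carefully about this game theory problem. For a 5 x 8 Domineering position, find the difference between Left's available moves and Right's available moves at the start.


Board is 5 x 8 (rows x cols).
Left (vertical) placements: (rows-1) * cols = 4 * 8 = 32
Right (horizontal) placements: rows * (cols-1) = 5 * 7 = 35
Advantage = Left - Right = 32 - 35 = -3

-3


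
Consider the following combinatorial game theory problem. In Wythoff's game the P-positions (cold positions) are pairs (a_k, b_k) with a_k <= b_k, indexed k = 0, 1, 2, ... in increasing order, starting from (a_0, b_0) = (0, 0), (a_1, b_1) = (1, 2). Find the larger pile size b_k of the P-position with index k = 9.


By Wythoff's theorem, a_k = floor(k * phi) and b_k = floor(k * phi^2) = a_k + k, where phi = (1 + sqrt(5))/2 is the golden ratio.
phi = (1 + sqrt(5))/2 = 1.618034
phi^2 = phi + 1 = 2.618034
k = 9
k * phi^2 = 9 * 2.618034 = 23.562306
b_9 = floor(k * phi^2) = 23 (check: a_9 + k = 14 + 9 = 23)

23


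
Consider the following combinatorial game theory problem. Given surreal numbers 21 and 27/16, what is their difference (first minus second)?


x = 21, y = 27/16
Converting to common denominator: 16
x = 336/16, y = 27/16
x - y = 21 - 27/16 = 309/16

309/16


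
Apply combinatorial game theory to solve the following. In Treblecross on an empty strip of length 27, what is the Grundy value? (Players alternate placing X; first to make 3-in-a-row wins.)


Treblecross: place X on empty cells; 3-in-a-row wins.
Playing within two cells of an existing X lets the opponent win at once, so sensible play treats the cells i-2..i+2 around each X as dead. The player left with no safe cell loses, so this is a normal-play take-away game on strips of safe cells.
Placing X at cell i (0-indexed) of a strip of k safe cells leaves independent strips of sizes max(0, i-2) and max(0, k-i-3). Hence G(k) = mex{ G(max(0,i-2)) XOR G(max(0,k-i-3)) : 0 <= i < k }, with G(0) = 0.
G(1): splits (0,0):0^0=0 -> mex({0}) = 1
G(2): splits (0,0):0^0=0 -> mex({0}) = 1
G(3): splits (0,0):0^0=0 -> mex({0}) = 1
G(4): splits (0,1):0^1=1 (0,0):0^0=0 -> mex({0, 1}) = 2
G(5): splits (0,2):0^1=1 (0,1):0^1=1 (0,0):0^0=0 -> mex({0, 1}) = 2
G(6) = mex({1}) = 0
G(7) = mex({0, 1, 2}) = 3
G(8) = mex({0, 1, 2}) = 3
G(9) = mex({0, 2}) = 1
G(10) = mex({0, 2, 3}) = 1
G(11) = mex({0, 3}) = 1
G(12) = mex({1, 3}) = 0
G(13) = mex({0, 1, 2, 3}) = 4
G(14) = mex({0, 1, 2}) = 3
G(15) = mex({0, 1, 2}) = 3
G(16) = mex({0, 1, 2, 4}) = 3
G(17) = mex({0, 1, 3, 4}) = 2
G(18) = mex({0, 1, 3, 4}) = 2
G(19) = mex({0, 1, 3, 5}) = 2
G(20) = mex({0, 1, 2, 3, 5}) = 4
G(21) = mex({0, 1, 2, 3, 5}) = 4
G(22) = mex({1, 2, 6}) = 0
G(23) = mex({0, 1, 2, 3, 4, 6}) = 5
G(24) = mex({0, 1, 2, 3, 4}) = 5
G(25) = mex({0, 1, 3, 4, 7}) = 2
G(26) = mex({0, 1, 3, 4, 5, 7}) = 2
G(27) = mex({0, 1, 3, 5}) = 2
Therefore G(27) = 2.

2


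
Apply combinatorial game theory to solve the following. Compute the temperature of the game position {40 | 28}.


The game is {40 | 28}, a switch {a | b} with numbers a > b.
Cooling {a | b} by t gives {a - t | b + t}, which stops being hot when a - t = b + t, i.e. at t = (a - b)/2. So the temperature of a switch is (a - b)/2.
Temperature = (Left option - Right option) / 2
= (40 - (28)) / 2
= 12 / 2
= 6

6


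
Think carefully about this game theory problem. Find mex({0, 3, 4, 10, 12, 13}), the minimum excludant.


Set = {0, 3, 4, 10, 12, 13}
0 is in the set.
1 is NOT in the set. This is the mex.
mex = 1

1


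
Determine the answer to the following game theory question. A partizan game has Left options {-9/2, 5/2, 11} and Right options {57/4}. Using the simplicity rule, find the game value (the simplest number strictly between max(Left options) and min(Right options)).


Left options: {-9/2, 5/2, 11}, max = 11
Right options: {57/4}, min = 57/4
All options are numbers and max(Left) < min(Right), so by the simplicity theorem the value is the simplest (earliest-born) number strictly between 11 and 57/4.
Integers 12 through 14 all lie strictly between 11 and 57/4.
Among integers, the simplest (lowest birthday = smallest |n|; 0 is born on day 0, +-n on day n) is 12.
No non-integer in the interval can be simpler: if x is a non-integer in the interval, then floor(x) or ceil(x) also lies in the interval (the interval contains an integer), and both are proper prefixes of x's sign expansion, i.e. born earlier. So the game value is 12.
Game value = 12

12


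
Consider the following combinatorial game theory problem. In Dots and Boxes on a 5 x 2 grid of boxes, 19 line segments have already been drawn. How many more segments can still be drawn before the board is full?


Grid: 5 x 2 boxes, i.e. 6 rows and 3 columns of dots.
Horizontal edges: (rows + 1) * cols = 6 * 2 = 12
Vertical edges: rows * (cols + 1) = 5 * 3 = 15
Total edges: 12 + 15 = 27
Edges drawn: 19
Remaining: 27 - 19 = 8

8


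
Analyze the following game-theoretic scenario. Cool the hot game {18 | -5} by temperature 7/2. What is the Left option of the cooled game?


Original game: {18 | -5} (a switch {a | b} with a > b).
Cooling by t (for t below the temperature (a - b)/2 = 23/2) taxes each move by t: {a | b} cooled by t is {a - t | b + t}.
Cooling amount: t = 7/2
Cooled Left option: 18 - 7/2 = 29/2
Cooled Right option: -5 + 7/2 = -3/2
Cooled game: {29/2 | -3/2}
Left option = 29/2

29/2


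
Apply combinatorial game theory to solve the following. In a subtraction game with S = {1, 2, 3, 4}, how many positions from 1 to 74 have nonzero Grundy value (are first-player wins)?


Subtraction set S = {1, 2, 3, 4}, so G(n) = n mod 5.
G(n) = 0 when n is a multiple of 5.
Multiples of 5 in [1, 74]: 14
N-positions (nonzero Grundy) = 74 - 14 = 60

60


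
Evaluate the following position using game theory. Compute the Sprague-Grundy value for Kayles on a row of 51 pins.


Kayles: a move removes 1 or 2 adjacent pins from a contiguous row.
Removing pins from a row of k leaves two independent rows (a, b) with a + b = k - 1 (one pin) or a + b = k - 2 (two pins); an end removal gives a = 0.
By Sprague-Grundy, G(k) = mex{ G(a) XOR G(b) } over all these splits. G(0) = 0.
G(1): splits (0,0):0^0=0 -> mex({0}) = 1
G(2): splits (0,1):0^1=1 (0,0):0^0=0 -> mex({0, 1}) = 2
G(3): splits (0,2):0^2=2 (1,1):1^1=0 (0,1):0^1=1 -> mex({0, 1, 2}) = 3
G(4): splits (0,3):0^3=3 (1,2):1^2=3 (0,2):0^2=2 (1,1):1^1=0 -> mex({0, 2, 3}) = 1
G(5): splits (0,4):0^1=1 (1,3):1^3=2 (2,2):2^2=0 (0,3):0^3=3 (1,2):1^2=3 -> mex({0, 1, 2, 3}) = 4
G(6) = mex({0, 1, 2, 4}) = 3
G(7) = mex({0, 1, 3, 4, 5}) = 2
G(8) = mex({0, 2, 3, 5, 6}) = 1
G(9) = mex({0, 1, 2, 3, 6, 7}) = 4
G(10) = mex({0, 1, 3, 4, 5, 7}) = 2
G(11) = mex({0, 1, 2, 3, 4, 5}) = 6
G(12) = mex({0, 1, 2, 3, 5, 6, 7}) = 4
G(13) = mex({0, 2, 3, 4, 6, 7}) = 1
G(14) = mex({0, 1, 4, 5, 6, 7}) = 2
G(15) = mex({0, 1, 2, 3, 4, 5, 6}) = 7
G(16) = mex({0, 2, 3, 5, 6, 7}) = 1
G(17) = mex({0, 1, 2, 3, 5, 6, 7}) = 4
G(18) = mex({0, 1, 2, 4, 5, 6}) = 3
G(19) = mex({0, 1, 3, 4, 5, 7}) = 2
G(20) = mex({0, 2, 3, 4, 5, 6, 7}) = 1
G(21) = mex({0, 1, 2, 3, 5, 6, 7}) = 4
G(22) = mex({0, 1, 2, 3, 4, 5, 7}) = 6
G(23) = mex({0, 1, 2, 3, 4, 5, 6}) = 7
G(24) = mex({0, 1, 2, 3, 5, 6, 7}) = 4
G(25) = mex({0, 2, 3, 4, 6, 7}) = 1
G(26) = mex({0, 1, 3, 4, 5, 6, 7}) = 2
G(27) = mex({0, 1, 2, 3, 4, 5, 6, 7}) = 8
G(28) = mex({0, 1, 2, 3, 4, 6, 7, 8}) = 5
G(29) = mex({0, 1, 2, 3, 5, 6, 7, 8, 9}) = 4
G(30) = mex({0, 1, 2, 3, 4, 5, 6, 9, 10}) = 7
G(31) = mex({0, 1, 3, 4, 5, 7, 10, 11}) = 2
G(32) = mex({0, 2, 3, 4, 5, 6, 7, 9, 11}) = 1
G(33) = mex({0, 1, 2, 3, 4, 5, 6, 7, 9, 12}) = 8
G(34) = mex({0, 1, 2, 3, 4, 5, 7, 8, 11, 12}) = 6
G(35) = mex({0, 1, 2, 3, 4, 5, 6, 8, 9, 10, 11}) = 7
G(36) = mex({0, 1, 2, 3, 5, 6, 7, 9, 10}) = 4
G(37) = mex({0, 2, 3, 4, 6, 7, 9, 10, 11, 12}) = 1
G(38) = mex({0, 1, 3, 4, 5, 6, 7, 9, 10, 11, 12}) = 2
G(39) = mex({0, 1, 2, 4, 5, 6, 7, 9, 10, 12, 14}) = 3
G(40) = mex({0, 2, 3, 4, 6, 7, 11, 12, 14}) = 1
G(41) = mex({0, 1, 2, 3, 5, 6, 7, 9, 10, 11, 12}) = 4
G(42) = mex({0, 1, 2, 3, 4, 5, 6, 9, 10}) = 7
G(43) = mex({0, 1, 3, 4, 5, 7, 9, 10, 12, 15}) = 2
G(44) = mex({0, 2, 3, 4, 5, 6, 7, 9, 10, 12, 15}) = 1
G(45) = mex({0, 1, 2, 3, 4, 5, 6, 7, 9, 10, 12, 14}) = 8
G(46) = mex({0, 1, 3, 4, 5, 7, 8, 11, 12, 14}) = 2
G(47) = mex({0, 1, 2, 3, 4, 5, 6, 8, 9, 10, 11, 12}) = 7
G(48) = mex({0, 1, 2, 3, 5, 6, 7, 9, 10}) = 4
G(49) = mex({0, 2, 3, 4, 6, 7, 9, 10, 11, 12, 15}) = 1
G(50) = mex({0, 1, 4, 5, 6, 7, 9, 11, 12, 14, 15}) = 2
G(51) = mex({0, 1, 2, 3, 4, 5, 6, 7, 9, 12, 14, 15}) = 8
Therefore G(51) = 8.

8


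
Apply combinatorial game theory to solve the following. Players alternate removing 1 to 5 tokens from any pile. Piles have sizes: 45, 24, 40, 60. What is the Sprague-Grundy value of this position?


Subtraction set: {1, 2, 3, 4, 5}
For this subtraction set, G(n) = n mod 6 (period = max + 1 = 6).
Pile 1 (size 45): G(45) = 45 mod 6 = 3
Pile 2 (size 24): G(24) = 24 mod 6 = 0
Pile 3 (size 40): G(40) = 40 mod 6 = 4
Pile 4 (size 60): G(60) = 60 mod 6 = 0
Total Grundy value = XOR of all: 3 XOR 0 XOR 4 XOR 0 = 7

7


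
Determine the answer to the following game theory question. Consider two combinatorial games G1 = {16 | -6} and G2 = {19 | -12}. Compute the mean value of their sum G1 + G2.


G1 = {16 | -6}, G2 = {19 | -12}
Each is a switch {a | b} with numbers a > b; its mean value is (a + b)/2, and mean value is additive over game sums: m(G1 + G2) = m(G1) + m(G2).
Mean of G1 = (16 + (-6))/2 = 10/2 = 5
Mean of G2 = (19 + (-12))/2 = 7/2 = 7/2
Mean of G1 + G2 = 5 + 7/2 = 17/2

17/2


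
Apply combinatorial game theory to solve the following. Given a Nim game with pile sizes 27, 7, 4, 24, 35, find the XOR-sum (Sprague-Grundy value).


We need the XOR (exclusive or) of all pile sizes.
After XOR-ing pile 1 (size 27): 0 XOR 27 = 27
After XOR-ing pile 2 (size 7): 27 XOR 7 = 28
After XOR-ing pile 3 (size 4): 28 XOR 4 = 24
After XOR-ing pile 4 (size 24): 24 XOR 24 = 0
After XOR-ing pile 5 (size 35): 0 XOR 35 = 35
The Nim-value of this position is 35.

35


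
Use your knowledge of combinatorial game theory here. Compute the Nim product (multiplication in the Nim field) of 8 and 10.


Nim multiplication is bilinear over XOR: (u XOR v) * w = (u*w) XOR (v*w).
So we split each operand into its bit components and XOR the pairwise Nim products.
8 = 8 (as XOR of powers of 2).
10 = 2 + 8 (as XOR of powers of 2).
Using the standard Nim-product table on single bits:
  2*2 = 3,   2*4 = 8,   2*8 = 12,
  4*4 = 6,   4*8 = 11,  8*8 = 13,
and  1*x = x (identity), k*l = l*k (commutative).
Pairwise Nim products:
  8 * 2 = 12
  8 * 8 = 13
XOR them: 12 XOR 13 = 1.
Result: 8 * 10 = 1 (in Nim).

1


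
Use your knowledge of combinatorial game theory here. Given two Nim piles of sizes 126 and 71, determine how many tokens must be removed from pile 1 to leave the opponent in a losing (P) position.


Piles: 126 and 71
Current XOR: 126 XOR 71 = 57 (non-zero, so this is an N-position).
To make the XOR zero, we need to find a move that balances the piles.
For pile 1 (size 126): target = 126 XOR 57 = 71
We reduce pile 1 from 126 to 71.
Tokens removed: 126 - 71 = 55
Verification: 71 XOR 71 = 0

55


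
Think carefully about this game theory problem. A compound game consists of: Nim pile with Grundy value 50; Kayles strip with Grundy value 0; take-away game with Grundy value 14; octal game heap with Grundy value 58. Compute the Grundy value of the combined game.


By the Sprague-Grundy theorem, the Grundy value of a sum of games is the XOR of individual Grundy values.
Nim pile: Grundy value = 50. Running XOR: 0 XOR 50 = 50
Kayles strip: Grundy value = 0. Running XOR: 50 XOR 0 = 50
take-away game: Grundy value = 14. Running XOR: 50 XOR 14 = 60
octal game heap: Grundy value = 58. Running XOR: 60 XOR 58 = 6
The combined Grundy value is 6.

6


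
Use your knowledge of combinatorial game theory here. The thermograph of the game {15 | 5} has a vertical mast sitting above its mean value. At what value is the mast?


Game = {15 | 5}, a switch {a | b} with numbers a > b.
Its thermograph has left wall a - t and right wall b + t, which meet at t = (a - b)/2, where both equal (a + b)/2. So the mast (mean value) is at (a + b)/2.
Mean = (15 + (5))/2 = 20/2 = 10

10


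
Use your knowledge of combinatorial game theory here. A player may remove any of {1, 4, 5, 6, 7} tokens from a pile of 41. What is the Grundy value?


The subtraction set is S = {1, 4, 5, 6, 7}.
G(k) = mex{ G(k - s) : s in S, s <= k }. We compute iteratively: G(0) = 0.
G(1) = mex({0}) = 1
G(2) = mex({1}) = 0
G(3) = mex({0}) = 1
G(4) = mex({0, 1}) = 2
G(5) = mex({0, 1, 2}) = 3
G(6) = mex({0, 1, 3}) = 2
G(7) = mex({0, 1, 2}) = 3
G(8) = mex({0, 1, 2, 3}) = 4
G(9) = mex({0, 1, 2, 3, 4}) = 5
G(10) = mex({1, 2, 3, 5}) = 0
G(11) = mex({0, 2, 3}) = 1
G(12) = mex({1, 2, 3, 4}) = 0
G(13) = mex({0, 2, 3, 4, 5}) = 1
G(14) = mex({0, 1, 3, 4, 5}) = 2
G(15) = mex({0, 1, 2, 4, 5}) = 3
G(16) = mex({0, 1, 3, 5}) = 2
Observe that G(10)..G(16) = 0, 1, 0, 1, 2, 3, 2 repeats G(0)..G(6) = 0, 1, 0, 1, 2, 3, 2.
For k >= max(S) = 7, G(k) is determined by the previous 7 values G(k-7)..G(k-1); a window of 7 consecutive values has recurred shifted by 10, so by induction G(k + 10) = G(k) for all k >= 0: the sequence is periodic from the start with period 10.
One period: G(0..9) = 0, 1, 0, 1, 2, 3, 2, 3, 4, 5.
41 mod 10 = 1, so G(41) = G(1) = 1.

1


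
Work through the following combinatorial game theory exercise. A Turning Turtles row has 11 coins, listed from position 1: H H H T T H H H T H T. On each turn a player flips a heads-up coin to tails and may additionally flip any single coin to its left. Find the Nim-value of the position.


Coins: H H H T T H H H T H T
Key fact: a single head at position k behaves exactly like a Nim heap of size k (turning it to T and optionally flipping a coin at j < k corresponds to moving the heap from k to j, or to 0), and heads combine as a disjunctive sum (two heads at the same place would cancel, matching j XOR j = 0). So the Nim-value is the XOR of the 1-indexed positions of the heads.
Face-up positions (1-indexed): [1, 2, 3, 6, 7, 8, 10]
XOR 0 with 1: 0 XOR 1 = 1
XOR 1 with 2: 1 XOR 2 = 3
XOR 3 with 3: 3 XOR 3 = 0
XOR 0 with 6: 0 XOR 6 = 6
XOR 6 with 7: 6 XOR 7 = 1
XOR 1 with 8: 1 XOR 8 = 9
XOR 9 with 10: 9 XOR 10 = 3
Nim-value = 3

3


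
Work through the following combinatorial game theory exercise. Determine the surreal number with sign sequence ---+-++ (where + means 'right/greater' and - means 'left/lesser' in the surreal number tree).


Sign expansion: ---+-++
Rule: track bounds (lo, hi), initially (-inf, +inf). On '+', the current value becomes lo and we move to the simplest number in (value, hi): value + 1 if hi = +inf, otherwise the midpoint (value + hi)/2. On '-', the current value becomes hi and we move to value - 1 if lo = -inf, otherwise the midpoint (lo + value)/2.
Start at 0.
Step 1: sign = -, move left. Bounds: (-inf, 0). Value = -1
Step 2: sign = -, move left. Bounds: (-inf, -1). Value = -2
Step 3: sign = -, move left. Bounds: (-inf, -2). Value = -3
Step 4: sign = +, move right. Bounds: (-3, -2). Value = -5/2
Step 5: sign = -, move left. Bounds: (-3, -5/2). Value = -11/4
Step 6: sign = +, move right. Bounds: (-11/4, -5/2). Value = -21/8
Step 7: sign = +, move right. Bounds: (-21/8, -5/2). Value = -41/16
The surreal number with sign expansion ---+-++ is -41/16.

-41/16


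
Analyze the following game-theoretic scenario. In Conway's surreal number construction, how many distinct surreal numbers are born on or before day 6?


Day 0: {|} = 0 is born. Count = 1.
Day n: the number of surreal numbers born by day n is 2^(n+1) - 1.
By day 0: 2^1 - 1 = 1
By day 1: 2^2 - 1 = 3
By day 2: 2^3 - 1 = 7
By day 3: 2^4 - 1 = 15
By day 4: 2^5 - 1 = 31
By day 5: 2^6 - 1 = 63
By day 6: 2^7 - 1 = 127
By day 6: 127 surreal numbers.

127


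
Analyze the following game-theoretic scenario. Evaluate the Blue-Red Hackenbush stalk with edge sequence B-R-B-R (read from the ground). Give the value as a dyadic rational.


Edges (from ground): B-R-B-R
By Berlekamp's sign-expansion rule, a Blue-Red Hackenbush stalk has the value of the surreal number whose sign sequence is the edge sequence with B -> + and R -> -.
Sign sequence: +-+-
Trace the sign expansion in the surreal number tree, starting from 0:
Edge 1: B (sign +) -> bounds (0, +inf), value = 1
Edge 2: R (sign -) -> bounds (0, 1), value = 1/2
Edge 3: B (sign +) -> bounds (1/2, 1), value = 3/4
Edge 4: R (sign -) -> bounds (1/2, 3/4), value = 5/8
Game value = 5/8

5/8


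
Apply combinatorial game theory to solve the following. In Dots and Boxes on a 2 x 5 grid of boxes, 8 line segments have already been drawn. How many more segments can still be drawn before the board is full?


Grid: 2 x 5 boxes, i.e. 3 rows and 6 columns of dots.
Horizontal edges: (rows + 1) * cols = 3 * 5 = 15
Vertical edges: rows * (cols + 1) = 2 * 6 = 12
Total edges: 15 + 12 = 27
Edges drawn: 8
Remaining: 27 - 8 = 19

19


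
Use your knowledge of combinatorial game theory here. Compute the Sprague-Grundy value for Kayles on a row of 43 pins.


Kayles: a move removes 1 or 2 adjacent pins from a contiguous row.
Removing pins from a row of k leaves two independent rows (a, b) with a + b = k - 1 (one pin) or a + b = k - 2 (two pins); an end removal gives a = 0.
By Sprague-Grundy, G(k) = mex{ G(a) XOR G(b) } over all these splits. G(0) = 0.
G(1): splits (0,0):0^0=0 -> mex({0}) = 1
G(2): splits (0,1):0^1=1 (0,0):0^0=0 -> mex({0, 1}) = 2
G(3): splits (0,2):0^2=2 (1,1):1^1=0 (0,1):0^1=1 -> mex({0, 1, 2}) = 3
G(4): splits (0,3):0^3=3 (1,2):1^2=3 (0,2):0^2=2 (1,1):1^1=0 -> mex({0, 2, 3}) = 1
G(5): splits (0,4):0^1=1 (1,3):1^3=2 (2,2):2^2=0 (0,3):0^3=3 (1,2):1^2=3 -> mex({0, 1, 2, 3}) = 4
G(6) = mex({0, 1, 2, 4}) = 3
G(7) = mex({0, 1, 3, 4, 5}) = 2
G(8) = mex({0, 2, 3, 5, 6}) = 1
G(9) = mex({0, 1, 2, 3, 6, 7}) = 4
G(10) = mex({0, 1, 3, 4, 5, 7}) = 2
G(11) = mex({0, 1, 2, 3, 4, 5}) = 6
G(12) = mex({0, 1, 2, 3, 5, 6, 7}) = 4
G(13) = mex({0, 2, 3, 4, 6, 7}) = 1
G(14) = mex({0, 1, 4, 5, 6, 7}) = 2
G(15) = mex({0, 1, 2, 3, 4, 5, 6}) = 7
G(16) = mex({0, 2, 3, 5, 6, 7}) = 1
G(17) = mex({0, 1, 2, 3, 5, 6, 7}) = 4
G(18) = mex({0, 1, 2, 4, 5, 6}) = 3
G(19) = mex({0, 1, 3, 4, 5, 7}) = 2
G(20) = mex({0, 2, 3, 4, 5, 6, 7}) = 1
G(21) = mex({0, 1, 2, 3, 5, 6, 7}) = 4
G(22) = mex({0, 1, 2, 3, 4, 5, 7}) = 6
G(23) = mex({0, 1, 2, 3, 4, 5, 6}) = 7
G(24) = mex({0, 1, 2, 3, 5, 6, 7}) = 4
G(25) = mex({0, 2, 3, 4, 6, 7}) = 1
G(26) = mex({0, 1, 3, 4, 5, 6, 7}) = 2
G(27) = mex({0, 1, 2, 3, 4, 5, 6, 7}) = 8
G(28) = mex({0, 1, 2, 3, 4, 6, 7, 8}) = 5
G(29) = mex({0, 1, 2, 3, 5, 6, 7, 8, 9}) = 4
G(30) = mex({0, 1, 2, 3, 4, 5, 6, 9, 10}) = 7
G(31) = mex({0, 1, 3, 4, 5, 7, 10, 11}) = 2
G(32) = mex({0, 2, 3, 4, 5, 6, 7, 9, 11}) = 1
G(33) = mex({0, 1, 2, 3, 4, 5, 6, 7, 9, 12}) = 8
G(34) = mex({0, 1, 2, 3, 4, 5, 7, 8, 11, 12}) = 6
G(35) = mex({0, 1, 2, 3, 4, 5, 6, 8, 9, 10, 11}) = 7
G(36) = mex({0, 1, 2, 3, 5, 6, 7, 9, 10}) = 4
G(37) = mex({0, 2, 3, 4, 6, 7, 9, 10, 11, 12}) = 1
G(38) = mex({0, 1, 3, 4, 5, 6, 7, 9, 10, 11, 12}) = 2
G(39) = mex({0, 1, 2, 4, 5, 6, 7, 9, 10, 12, 14}) = 3
G(40) = mex({0, 2, 3, 4, 6, 7, 11, 12, 14}) = 1
G(41) = mex({0, 1, 2, 3, 5, 6, 7, 9, 10, 11, 12}) = 4
G(42) = mex({0, 1, 2, 3, 4, 5, 6, 9, 10}) = 7
G(43) = mex({0, 1, 3, 4, 5, 7, 9, 10, 12, 15}) = 2
Therefore G(43) = 2.

2


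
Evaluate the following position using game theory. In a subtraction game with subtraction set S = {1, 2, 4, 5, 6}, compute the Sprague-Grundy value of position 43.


The subtraction set is S = {1, 2, 4, 5, 6}.
G(k) = mex{ G(k - s) : s in S, s <= k }. We compute iteratively: G(0) = 0.
G(1) = mex({0}) = 1
G(2) = mex({0, 1}) = 2
G(3) = mex({1, 2}) = 0
G(4) = mex({0, 2}) = 1
G(5) = mex({0, 1}) = 2
G(6) = mex({0, 1, 2}) = 3
G(7) = mex({0, 1, 2, 3}) = 4
G(8) = mex({0, 1, 2, 3, 4}) = 5
G(9) = mex({0, 1, 2, 4, 5}) = 3
G(10) = mex({1, 2, 3, 5}) = 0
G(11) = mex({0, 2, 3, 4}) = 1
G(12) = mex({0, 1, 3, 4, 5}) = 2
G(13) = mex({1, 2, 3, 4, 5}) = 0
G(14) = mex({0, 2, 3, 5}) = 1
G(15) = mex({0, 1, 3}) = 2
Observe that G(10)..G(15) = 0, 1, 2, 0, 1, 2 repeats G(0)..G(5) = 0, 1, 2, 0, 1, 2.
For k >= max(S) = 6, G(k) is determined by the previous 6 values G(k-6)..G(k-1); a window of 6 consecutive values has recurred shifted by 10, so by induction G(k + 10) = G(k) for all k >= 0: the sequence is periodic from the start with period 10.
One period: G(0..9) = 0, 1, 2, 0, 1, 2, 3, 4, 5, 3.
43 mod 10 = 3, so G(43) = G(3) = 0.

0


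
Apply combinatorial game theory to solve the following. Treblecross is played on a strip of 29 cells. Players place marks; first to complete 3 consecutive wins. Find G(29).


Treblecross: place X on empty cells; 3-in-a-row wins.
Playing within two cells of an existing X lets the opponent win at once, so sensible play treats the cells i-2..i+2 around each X as dead. The player left with no safe cell loses, so this is a normal-play take-away game on strips of safe cells.
Placing X at cell i (0-indexed) of a strip of k safe cells leaves independent strips of sizes max(0, i-2) and max(0, k-i-3). Hence G(k) = mex{ G(max(0,i-2)) XOR G(max(0,k-i-3)) : 0 <= i < k }, with G(0) = 0.
G(1): splits (0,0):0^0=0 -> mex({0}) = 1
G(2): splits (0,0):0^0=0 -> mex({0}) = 1
G(3): splits (0,0):0^0=0 -> mex({0}) = 1
G(4): splits (0,1):0^1=1 (0,0):0^0=0 -> mex({0, 1}) = 2
G(5): splits (0,2):0^1=1 (0,1):0^1=1 (0,0):0^0=0 -> mex({0, 1}) = 2
G(6) = mex({1}) = 0
G(7) = mex({0, 1, 2}) = 3
G(8) = mex({0, 1, 2}) = 3
G(9) = mex({0, 2}) = 1
G(10) = mex({0, 2, 3}) = 1
G(11) = mex({0, 3}) = 1
G(12) = mex({1, 3}) = 0
G(13) = mex({0, 1, 2, 3}) = 4
G(14) = mex({0, 1, 2}) = 3
G(15) = mex({0, 1, 2}) = 3
G(16) = mex({0, 1, 2, 4}) = 3
G(17) = mex({0, 1, 3, 4}) = 2
G(18) = mex({0, 1, 3, 4}) = 2
G(19) = mex({0, 1, 3, 5}) = 2
G(20) = mex({0, 1, 2, 3, 5}) = 4
G(21) = mex({0, 1, 2, 3, 5}) = 4
G(22) = mex({1, 2, 6}) = 0
G(23) = mex({0, 1, 2, 3, 4, 6}) = 5
G(24) = mex({0, 1, 2, 3, 4}) = 5
G(25) = mex({0, 1, 3, 4, 7}) = 2
G(26) = mex({0, 1, 3, 4, 5, 7}) = 2
G(27) = mex({0, 1, 3, 5}) = 2
G(28) = mex({0, 1, 2, 5}) = 3
G(29) = mex({0, 1, 2, 4, 5, 6}) = 3
Therefore G(29) = 3.

3


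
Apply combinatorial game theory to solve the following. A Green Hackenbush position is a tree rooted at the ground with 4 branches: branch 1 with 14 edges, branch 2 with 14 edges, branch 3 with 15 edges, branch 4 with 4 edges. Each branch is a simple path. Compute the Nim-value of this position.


The tree has 4 branches from the ground vertex.
In Green Hackenbush, the Nim-value of a simple path of length k is k.
Branch 1: length 14, Nim-value = 14
Branch 2: length 14, Nim-value = 14
Branch 3: length 15, Nim-value = 15
Branch 4: length 4, Nim-value = 4
Total Nim-value = XOR of all branch values:
0 XOR 14 = 14
14 XOR 14 = 0
0 XOR 15 = 15
15 XOR 4 = 11
Nim-value of the tree = 11

11


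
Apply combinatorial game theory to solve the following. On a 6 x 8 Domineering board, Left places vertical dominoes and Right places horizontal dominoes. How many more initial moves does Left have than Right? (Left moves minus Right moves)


Board is 6 x 8 (rows x cols).
Left (vertical) placements: (rows-1) * cols = 5 * 8 = 40
Right (horizontal) placements: rows * (cols-1) = 6 * 7 = 42
Advantage = Left - Right = 40 - 42 = -2

-2


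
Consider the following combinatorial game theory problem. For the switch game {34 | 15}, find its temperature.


The game is {34 | 15}, a switch {a | b} with numbers a > b.
Cooling {a | b} by t gives {a - t | b + t}, which stops being hot when a - t = b + t, i.e. at t = (a - b)/2. So the temperature of a switch is (a - b)/2.
Temperature = (Left option - Right option) / 2
= (34 - (15)) / 2
= 19 / 2
= 19/2

19/2


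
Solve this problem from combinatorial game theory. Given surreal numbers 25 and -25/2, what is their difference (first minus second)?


x = 25, y = -25/2
Converting to common denominator: 2
x = 50/2, y = -25/2
x - y = 25 - -25/2 = 75/2

75/2


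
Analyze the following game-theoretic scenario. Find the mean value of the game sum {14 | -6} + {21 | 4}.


G1 = {14 | -6}, G2 = {21 | 4}
Each is a switch {a | b} with numbers a > b; its mean value is (a + b)/2, and mean value is additive over game sums: m(G1 + G2) = m(G1) + m(G2).
Mean of G1 = (14 + (-6))/2 = 8/2 = 4
Mean of G2 = (21 + (4))/2 = 25/2 = 25/2
Mean of G1 + G2 = 4 + 25/2 = 33/2

33/2


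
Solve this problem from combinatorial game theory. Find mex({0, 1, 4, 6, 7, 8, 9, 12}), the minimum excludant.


Set = {0, 1, 4, 6, 7, 8, 9, 12}
0 is in the set.
1 is in the set.
2 is NOT in the set. This is the mex.
mex = 2

2


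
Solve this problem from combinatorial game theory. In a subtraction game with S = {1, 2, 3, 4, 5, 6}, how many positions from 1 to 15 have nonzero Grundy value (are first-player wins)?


Subtraction set S = {1, 2, 3, 4, 5, 6}, so G(n) = n mod 7.
G(n) = 0 when n is a multiple of 7.
Multiples of 7 in [1, 15]: 2
N-positions (nonzero Grundy) = 15 - 2 = 13

13


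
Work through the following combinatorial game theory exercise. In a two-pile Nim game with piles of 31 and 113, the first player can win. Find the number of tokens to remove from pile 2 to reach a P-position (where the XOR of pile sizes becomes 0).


Piles: 31 and 113
Current XOR: 31 XOR 113 = 110 (non-zero, so this is an N-position).
To make the XOR zero, we need to find a move that balances the piles.
For pile 2 (size 113): target = 113 XOR 110 = 31
We reduce pile 2 from 113 to 31.
Tokens removed: 113 - 31 = 82
Verification: 31 XOR 31 = 0

82


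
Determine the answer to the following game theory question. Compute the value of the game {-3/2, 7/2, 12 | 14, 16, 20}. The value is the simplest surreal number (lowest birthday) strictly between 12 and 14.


Left options: {-3/2, 7/2, 12}, max = 12
Right options: {14, 16, 20}, min = 14
All options are numbers and max(Left) < min(Right), so by the simplicity theorem the value is the simplest (earliest-born) number strictly between 12 and 14.
The only integer strictly between 12 and 14 is 13.
No non-integer in the interval can be simpler: if x is a non-integer in the interval, then floor(x) or ceil(x) also lies in the interval (the interval contains an integer), and both are proper prefixes of x's sign expansion, i.e. born earlier. So the game value is 13.
Game value = 13

13


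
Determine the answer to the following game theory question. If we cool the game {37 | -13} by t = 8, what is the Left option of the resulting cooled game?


Original game: {37 | -13} (a switch {a | b} with a > b).
Cooling by t (for t below the temperature (a - b)/2 = 25) taxes each move by t: {a | b} cooled by t is {a - t | b + t}.
Cooling amount: t = 8
Cooled Left option: 37 - 8 = 29
Cooled Right option: -13 + 8 = -5
Cooled game: {29 | -5}
Left option = 29

29


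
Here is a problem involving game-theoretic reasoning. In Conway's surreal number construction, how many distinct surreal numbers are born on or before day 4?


Day 0: {|} = 0 is born. Count = 1.
Day n: the number of surreal numbers born by day n is 2^(n+1) - 1.
By day 0: 2^1 - 1 = 1
By day 1: 2^2 - 1 = 3
By day 2: 2^3 - 1 = 7
By day 3: 2^4 - 1 = 15
By day 4: 2^5 - 1 = 31
By day 4: 31 surreal numbers.

31


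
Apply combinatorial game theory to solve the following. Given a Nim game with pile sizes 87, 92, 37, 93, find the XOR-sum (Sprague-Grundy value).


We need the XOR (exclusive or) of all pile sizes.
After XOR-ing pile 1 (size 87): 0 XOR 87 = 87
After XOR-ing pile 2 (size 92): 87 XOR 92 = 11
After XOR-ing pile 3 (size 37): 11 XOR 37 = 46
After XOR-ing pile 4 (size 93): 46 XOR 93 = 115
The Nim-value of this position is 115.

115


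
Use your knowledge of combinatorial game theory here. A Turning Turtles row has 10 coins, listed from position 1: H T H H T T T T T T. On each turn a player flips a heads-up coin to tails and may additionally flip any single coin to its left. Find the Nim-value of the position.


Coins: H T H H T T T T T T
Key fact: a single head at position k behaves exactly like a Nim heap of size k (turning it to T and optionally flipping a coin at j < k corresponds to moving the heap from k to j, or to 0), and heads combine as a disjunctive sum (two heads at the same place would cancel, matching j XOR j = 0). So the Nim-value is the XOR of the 1-indexed positions of the heads.
Face-up positions (1-indexed): [1, 3, 4]
XOR 0 with 1: 0 XOR 1 = 1
XOR 1 with 3: 1 XOR 3 = 2
XOR 2 with 4: 2 XOR 4 = 6
Nim-value = 6

6


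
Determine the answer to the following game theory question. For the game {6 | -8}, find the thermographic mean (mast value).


Game = {6 | -8}, a switch {a | b} with numbers a > b.
Its thermograph has left wall a - t and right wall b + t, which meet at t = (a - b)/2, where both equal (a + b)/2. So the mast (mean value) is at (a + b)/2.
Mean = (6 + (-8))/2 = -2/2 = -1

-1


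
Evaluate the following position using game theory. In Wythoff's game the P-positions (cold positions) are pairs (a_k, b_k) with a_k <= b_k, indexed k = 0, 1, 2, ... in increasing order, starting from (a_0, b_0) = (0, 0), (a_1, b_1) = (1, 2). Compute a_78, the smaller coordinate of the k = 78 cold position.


By Wythoff's theorem, a_k = floor(k * phi) and b_k = floor(k * phi^2) = a_k + k, where phi = (1 + sqrt(5))/2 is the golden ratio.
phi = (1 + sqrt(5))/2 = 1.618034
k = 78
k * phi = 78 * 1.618034 = 126.206651
a_78 = floor(k * phi) = 126

126


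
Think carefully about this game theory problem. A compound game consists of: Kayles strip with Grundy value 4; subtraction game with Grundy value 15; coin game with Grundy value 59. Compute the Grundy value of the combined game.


By the Sprague-Grundy theorem, the Grundy value of a sum of games is the XOR of individual Grundy values.
Kayles strip: Grundy value = 4. Running XOR: 0 XOR 4 = 4
subtraction game: Grundy value = 15. Running XOR: 4 XOR 15 = 11
coin game: Grundy value = 59. Running XOR: 11 XOR 59 = 48
The combined Grundy value is 48.

48


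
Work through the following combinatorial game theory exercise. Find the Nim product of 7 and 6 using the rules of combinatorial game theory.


Nim multiplication is bilinear over XOR: (u XOR v) * w = (u*w) XOR (v*w).
So we split each operand into its bit components and XOR the pairwise Nim products.
7 = 1 + 2 + 4 (as XOR of powers of 2).
6 = 2 + 4 (as XOR of powers of 2).
Using the standard Nim-product table on single bits:
  2*2 = 3,   2*4 = 8,   2*8 = 12,
  4*4 = 6,   4*8 = 11,  8*8 = 13,
and  1*x = x (identity), k*l = l*k (commutative).
Pairwise Nim products:
  1 * 2 = 2
  1 * 4 = 4
  2 * 2 = 3
  2 * 4 = 8
  4 * 2 = 8
  4 * 4 = 6
XOR them: 2 XOR 4 XOR 3 XOR 8 XOR 8 XOR 6 = 3.
Result: 7 * 6 = 3 (in Nim).

3


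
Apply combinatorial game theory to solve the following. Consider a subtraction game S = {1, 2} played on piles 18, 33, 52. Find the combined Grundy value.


Subtraction set: {1, 2}
For this subtraction set, G(n) = n mod 3 (period = max + 1 = 3).
Pile 1 (size 18): G(18) = 18 mod 3 = 0
Pile 2 (size 33): G(33) = 33 mod 3 = 0
Pile 3 (size 52): G(52) = 52 mod 3 = 1
Total Grundy value = XOR of all: 0 XOR 0 XOR 1 = 1

1


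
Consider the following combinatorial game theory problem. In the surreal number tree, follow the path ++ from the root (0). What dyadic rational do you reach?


Sign expansion: ++
Rule: track bounds (lo, hi), initially (-inf, +inf). On '+', the current value becomes lo and we move to the simplest number in (value, hi): value + 1 if hi = +inf, otherwise the midpoint (value + hi)/2. On '-', the current value becomes hi and we move to value - 1 if lo = -inf, otherwise the midpoint (lo + value)/2.
Start at 0.
Step 1: sign = +, move right. Bounds: (0, +inf). Value = 1
Step 2: sign = +, move right. Bounds: (1, +inf). Value = 2
The surreal number with sign expansion ++ is 2.

2
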